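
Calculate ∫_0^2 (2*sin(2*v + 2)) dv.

-cos(6) + cos(2)

Let u = 2*v + 2, so du = 2 dv. When v = 0, u = 2; when v = 2, u = 6.
The integral becomes ∫ sin(u) du from 2 to 6, with antiderivative -cos(u).
Back in v: F(v) = -cos(2*v + 2).
Then F(2) - F(0) = (-cos(6)) - (-cos(2)) = -cos(6) + cos(2).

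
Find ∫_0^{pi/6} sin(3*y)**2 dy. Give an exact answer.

Use the identity sin^2(3*y) = (1 - cos(6*y))/2.
An antiderivative is F(y) = y/2 - sin(6*y)/12.
Then F(pi/6) - F(0) = (pi/12) - (0) = pi/12.

pi/12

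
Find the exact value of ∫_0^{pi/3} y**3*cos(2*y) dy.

-sqrt(3)*pi/8 - pi**2/24 + sqrt(3)*pi**3/108 + 9/16

Integrate by parts 3 times (u = y^3, dv = cos(2*y) dy).
An antiderivative is F(y) = y**3*sin(2*y)/2 + 3*y**2*cos(2*y)/4 - 3*y*sin(2*y)/4 - 3*cos(2*y)/8.
Then F(pi/3) - F(0) = (-sqrt(3)*pi/8 - pi**2/24 + 3/16 + sqrt(3)*pi**3/108) - (-3/8) = -sqrt(3)*pi/8 - pi**2/24 + sqrt(3)*pi**3/108 + 9/16.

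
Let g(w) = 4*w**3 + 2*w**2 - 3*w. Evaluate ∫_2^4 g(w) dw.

By the power rule, an antiderivative is F(w) = w**4 + 2*w**3/3 - 3*w**2/2.
Then F(4) - F(2) = (824/3) - (46/3) = 778/3.

778/3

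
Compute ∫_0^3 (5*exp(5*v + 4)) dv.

-exp(4) + exp(19)

Let u = 5*v + 4, so du = 5 dv. When v = 0, u = 4; when v = 3, u = 19.
The integral becomes ∫ exp(u) du from 4 to 19, with antiderivative exp(u).
Back in v: F(v) = exp(5*v + 4).
Then F(3) - F(0) = (exp(19)) - (exp(4)) = -exp(4) + exp(19).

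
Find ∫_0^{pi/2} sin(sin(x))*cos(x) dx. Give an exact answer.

1 - cos(1)

Let u = sin(x), so du = cos(x) dx. When x = 0, u = 0; when x = pi/2, u = 1.
The integral becomes ∫ sin(u) du from 0 to 1, with antiderivative -cos(u).
Back in x: F(x) = -cos(sin(x)).
Then F(pi/2) - F(0) = (-cos(1)) - (-1) = 1 - cos(1).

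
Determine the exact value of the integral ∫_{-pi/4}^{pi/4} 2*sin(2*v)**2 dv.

Use the identity sin^2(2*v) = (1 - cos(4*v))/2.
An antiderivative is F(v) = v - sin(4*v)/4.
Then F(pi/4) - F(-pi/4) = (pi/4) - (-pi/4) = pi/2.

pi/2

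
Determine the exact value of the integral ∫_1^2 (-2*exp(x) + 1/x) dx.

-2*exp(2) + log(2) + 2*exp(1)

An antiderivative is F(x) = -2*exp(x) + log(x).
Then F(2) - F(1) = (-2*exp(2) + log(2)) - (-2*exp(1)) = -2*exp(2) + log(2) + 2*exp(1).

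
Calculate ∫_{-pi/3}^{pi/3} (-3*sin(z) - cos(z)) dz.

An antiderivative is F(z) = -sin(z) + 3*cos(z).
Then F(pi/3) - F(-pi/3) = (3/2 - sqrt(3)/2) - (sqrt(3)/2 + 3/2) = -sqrt(3).

-sqrt(3)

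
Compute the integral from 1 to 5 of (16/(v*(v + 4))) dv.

Factor the denominator: v**2 + 4*v = (v + 4)v.
Partial fractions: 16/(v*(v + 4)) = -4/(v + 4) + 4/v.
An antiderivative is F(v) = 4*log(v) - 4*log(v + 4).
Then F(5) - F(1) = (-8*log(3) + 4*log(5)) - (-4*log(5)) = -8*log(3) + 8*log(5).

-8*log(3) + 8*log(5)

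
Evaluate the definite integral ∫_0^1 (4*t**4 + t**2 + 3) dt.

By the power rule, an antiderivative is F(t) = 4*t**5/5 + t**3/3 + 3*t.
Then F(1) - F(0) = (62/15) - (0) = 62/15.

62/15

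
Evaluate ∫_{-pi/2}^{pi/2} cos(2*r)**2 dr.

pi/2

Use the identity cos^2(2*r) = (1 + cos(4*r))/2.
An antiderivative is F(r) = r/2 + sin(4*r)/8.
Then F(pi/2) - F(-pi/2) = (pi/4) - (-pi/4) = pi/2.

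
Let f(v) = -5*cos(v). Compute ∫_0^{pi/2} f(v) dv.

An antiderivative is F(v) = -5*sin(v).
Then F(pi/2) - F(0) = (-5) - (0) = -5.

-5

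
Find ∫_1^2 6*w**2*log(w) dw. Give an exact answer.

Integrate by parts once (u = ln w, dv = 6*w**2 dw).
An antiderivative is F(w) = 2*w**3*(3*log(w) - 1)/3.
Then F(2) - F(1) = (-16/3 + 16*log(2)) - (-2/3) = -14/3 + 16*log(2).

-14/3 + 16*log(2)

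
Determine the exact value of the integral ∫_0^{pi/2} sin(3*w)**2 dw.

Use the identity sin^2(3*w) = (1 - cos(6*w))/2.
An antiderivative is F(w) = w/2 - sin(6*w)/12.
Then F(pi/2) - F(0) = (pi/4) - (0) = pi/4.

pi/4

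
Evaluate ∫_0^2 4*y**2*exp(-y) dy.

Integrate by parts twice (u = y^2, dv = 4*exp(-y) dy).
An antiderivative is F(y) = (-4*y**2 - 8*y - 8)*exp(-y).
Then F(2) - F(0) = (-40*exp(-2)) - (-8) = 8 - 40*exp(-2).

8 - 40*exp(-2)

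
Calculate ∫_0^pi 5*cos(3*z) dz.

An antiderivative is F(z) = 5*sin(3*z)/3.
Then F(pi) - F(0) = (0) - (0) = 0.

0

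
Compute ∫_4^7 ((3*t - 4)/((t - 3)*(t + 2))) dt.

log(9)

Factor the denominator: t**2 - t - 6 = (t + 2)(t - 3).
Partial fractions: (3*t - 4)/((t - 3)*(t + 2)) = 2/(t + 2) + 1/(t - 3).
An antiderivative is F(t) = log(t - 3) + 2*log(t + 2).
Then F(7) - F(4) = (2*log(2) + 4*log(3)) - (log(36)) = log(9).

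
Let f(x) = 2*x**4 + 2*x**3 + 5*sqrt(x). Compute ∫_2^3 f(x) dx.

By the power rule, an antiderivative is F(x) = 2*x**5/5 + x**4/2 + 10*x**(3/2)/3.
Then F(3) - F(2) = (10*sqrt(3) + 1377/10) - (20*sqrt(2)/3 + 104/5) = -20*sqrt(2)/3 + 10*sqrt(3) + 1169/10.

-20*sqrt(2)/3 + 10*sqrt(3) + 1169/10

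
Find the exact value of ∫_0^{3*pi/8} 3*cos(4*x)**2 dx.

9*pi/16

Use the identity cos^2(4*x) = (1 + cos(8*x))/2.
An antiderivative is F(x) = 3*x/2 + 3*sin(8*x)/16.
Then F(3*pi/8) - F(0) = (9*pi/16) - (0) = 9*pi/16.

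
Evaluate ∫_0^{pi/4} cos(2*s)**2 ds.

pi/8

Use the identity cos^2(2*s) = (1 + cos(4*s))/2.
An antiderivative is F(s) = s/2 + sin(4*s)/8.
Then F(pi/4) - F(0) = (pi/8) - (0) = pi/8.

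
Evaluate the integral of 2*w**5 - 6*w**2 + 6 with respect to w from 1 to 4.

1257

By the power rule, an antiderivative is F(w) = w**6/3 - 2*w**3 + 6*w.
Then F(4) - F(1) = (3784/3) - (13/3) = 1257.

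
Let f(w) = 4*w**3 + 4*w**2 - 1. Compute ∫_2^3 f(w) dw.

By the power rule, an antiderivative is F(w) = w**4 + 4*w**3/3 - w.
Then F(3) - F(2) = (114) - (74/3) = 268/3.

268/3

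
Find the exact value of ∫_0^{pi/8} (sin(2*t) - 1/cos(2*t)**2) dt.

An antiderivative is F(t) = -cos(2*t)/2 - tan(2*t)/2.
Then F(pi/8) - F(0) = (-1/2 - sqrt(2)/4) - (-1/2) = -sqrt(2)/4.

-sqrt(2)/4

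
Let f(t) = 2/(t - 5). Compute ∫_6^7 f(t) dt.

An antiderivative is F(t) = 2*log(t - 5).
Then F(7) - F(6) = (log(4)) - (0) = log(4).

log(4)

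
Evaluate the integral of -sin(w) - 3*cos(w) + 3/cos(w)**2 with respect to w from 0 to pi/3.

-1/2 + 3*sqrt(3)/2

An antiderivative is F(w) = -3*sin(w) + cos(w) + 3*tan(w).
Then F(pi/3) - F(0) = (1/2 + 3*sqrt(3)/2) - (1) = -1/2 + 3*sqrt(3)/2.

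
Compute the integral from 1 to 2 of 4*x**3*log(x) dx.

-15/4 + 16*log(2)

Integrate by parts once (u = ln x, dv = 4*x**3 dx).
An antiderivative is F(x) = x**4*(4*log(x) - 1)/4.
Then F(2) - F(1) = (-4 + 16*log(2)) - (-1/4) = -15/4 + 16*log(2).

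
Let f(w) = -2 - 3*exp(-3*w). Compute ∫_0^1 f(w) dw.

An antiderivative is F(w) = -2*w + exp(-3*w).
Then F(1) - F(0) = (-2 + exp(-3)) - (1) = -3 + exp(-3).

-3 + exp(-3)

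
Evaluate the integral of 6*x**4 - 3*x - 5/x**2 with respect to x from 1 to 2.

By the power rule, an antiderivative is F(x) = 6*x**5/5 - 3*x**2/2 + 5/x.
Then F(2) - F(1) = (349/10) - (47/10) = 151/5.

151/5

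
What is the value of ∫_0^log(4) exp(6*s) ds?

Let u = exp(s), so du = exp(s) ds. When s = 0, u = 1; when s = log(4), u = 4.
The integral becomes ∫ u**5 du from 1 to 4, with antiderivative u**6/6.
Back in s: F(s) = exp(6*s)/6.
Then F(log(4)) - F(0) = (2048/3) - (1/6) = 1365/2.

1365/2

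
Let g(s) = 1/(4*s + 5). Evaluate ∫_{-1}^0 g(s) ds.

An antiderivative is F(s) = log(4*s + 5)/4.
Then F(0) - F(-1) = (log(5)/4) - (0) = log(5)/4.

log(5)/4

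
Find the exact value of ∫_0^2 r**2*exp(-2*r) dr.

Integrate by parts twice (u = r^2, dv = exp(-2*r) dr).
An antiderivative is F(r) = (-2*r**2 - 2*r - 1)*exp(-2*r)/4.
Then F(2) - F(0) = (-13*exp(-4)/4) - (-1/4) = (-13 + exp(4))*exp(-4)/4.

(-13 + exp(4))*exp(-4)/4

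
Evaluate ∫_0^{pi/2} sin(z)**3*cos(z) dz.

Let u = sin(z), so du = cos(z) dz. When z = 0, u = 0; when z = pi/2, u = 1.
The integral becomes ∫ u**3 du from 0 to 1, with antiderivative u**4/4.
Back in z: F(z) = sin(z)**4/4.
Then F(pi/2) - F(0) = (1/4) - (0) = 1/4.

1/4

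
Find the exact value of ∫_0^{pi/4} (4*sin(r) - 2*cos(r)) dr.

An antiderivative is F(r) = -2*sin(r) - 4*cos(r).
Then F(pi/4) - F(0) = (-3*sqrt(2)) - (-4) = 4 - 3*sqrt(2).

4 - 3*sqrt(2)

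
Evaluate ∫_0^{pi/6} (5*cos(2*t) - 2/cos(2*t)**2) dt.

sqrt(3)/4

An antiderivative is F(t) = 5*sin(2*t)/2 - tan(2*t).
Then F(pi/6) - F(0) = (sqrt(3)/4) - (0) = sqrt(3)/4.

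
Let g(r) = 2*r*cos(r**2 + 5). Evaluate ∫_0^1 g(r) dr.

sin(6) - sin(5)

Let u = r**2 + 5, so du = 2*r dr. When r = 0, u = 5; when r = 1, u = 6.
The integral becomes ∫ cos(u) du from 5 to 6, with antiderivative sin(u).
Back in r: F(r) = sin(r**2 + 5).
Then F(1) - F(0) = (sin(6)) - (sin(5)) = sin(6) - sin(5).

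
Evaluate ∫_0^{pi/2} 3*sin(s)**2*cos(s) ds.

1

Let u = sin(s), so du = cos(s) ds. When s = 0, u = 0; when s = pi/2, u = 1.
The integral becomes 3·∫ u**2 du from 0 to 1, with antiderivative u**3.
Back in s: F(s) = sin(s)**3.
Then F(pi/2) - F(0) = (1) - (0) = 1.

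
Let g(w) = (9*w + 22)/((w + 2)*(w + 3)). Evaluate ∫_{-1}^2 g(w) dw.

Factor the denominator: w**2 + 5*w + 6 = (w + 3)(w + 2).
Partial fractions: (9*w + 22)/((w + 2)*(w + 3)) = 5/(w + 3) + 4/(w + 2).
An antiderivative is F(w) = 4*log(w + 2) + 5*log(w + 3).
Then F(2) - F(-1) = (8*log(2) + 5*log(5)) - (log(32)) = 3*log(2) + 5*log(5).

3*log(2) + 5*log(5)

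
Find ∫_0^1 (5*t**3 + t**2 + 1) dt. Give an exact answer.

By the power rule, an antiderivative is F(t) = 5*t**4/4 + t**3/3 + t.
Then F(1) - F(0) = (31/12) - (0) = 31/12.

31/12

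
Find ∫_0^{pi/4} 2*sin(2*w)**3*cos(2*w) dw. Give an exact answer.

1/4

Let u = sin(2*w), so du = 2*cos(2*w) dw. When w = 0, u = 0; when w = pi/4, u = 1.
The integral becomes ∫ u**3 du from 0 to 1, with antiderivative u**4/4.
Back in w: F(w) = sin(2*w)**4/4.
Then F(pi/4) - F(0) = (1/4) - (0) = 1/4.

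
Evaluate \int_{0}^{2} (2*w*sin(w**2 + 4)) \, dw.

Let u = w**2 + 4, so du = 2*w dw. When w = 0, u = 4; when w = 2, u = 8.
The integral becomes ∫ sin(u) du from 4 to 8, with antiderivative -cos(u).
Back in w: F(w) = -cos(w**2 + 4).
Then F(2) - F(0) = (-cos(8)) - (-cos(4)) = cos(4) - cos(8).

cos(4) - cos(8)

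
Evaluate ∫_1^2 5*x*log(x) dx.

Integrate by parts once (u = ln x, dv = 5*x dx).
An antiderivative is F(x) = 5*x**2*(2*log(x) - 1)/4.
Then F(2) - F(1) = (-5 + 10*log(2)) - (-5/4) = -15/4 + 10*log(2).

-15/4 + 10*log(2)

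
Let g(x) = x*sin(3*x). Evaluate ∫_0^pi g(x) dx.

Integrate by parts once (u = x, dv = sin(3*x) dx).
An antiderivative is F(x) = -x*cos(3*x)/3 + sin(3*x)/9.
Then F(pi) - F(0) = (pi/3) - (0) = pi/3.

pi/3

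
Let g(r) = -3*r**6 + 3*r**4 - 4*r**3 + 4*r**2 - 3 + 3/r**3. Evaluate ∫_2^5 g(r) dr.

By the power rule, an antiderivative is F(r) = -3*r**7/7 + 3*r**5/5 - r**4 + 4*r**3/3 - 3*r - 3/(2*r**2).
Then F(5) - F(2) = (-33684563/1050) - (-39787/840) = -44846439/1400.

-44846439/1400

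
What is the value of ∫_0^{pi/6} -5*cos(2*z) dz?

-5*sqrt(3)/4

An antiderivative is F(z) = -5*sin(2*z)/2.
Then F(pi/6) - F(0) = (-5*sqrt(3)/4) - (0) = -5*sqrt(3)/4.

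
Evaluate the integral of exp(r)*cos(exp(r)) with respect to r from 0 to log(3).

-sin(1) + sin(3)

Let u = exp(r), so du = exp(r) dr. When r = 0, u = 1; when r = log(3), u = 3.
The integral becomes ∫ cos(u) du from 1 to 3, with antiderivative sin(u).
Back in r: F(r) = sin(exp(r)).
Then F(log(3)) - F(0) = (sin(3)) - (sin(1)) = -sin(1) + sin(3).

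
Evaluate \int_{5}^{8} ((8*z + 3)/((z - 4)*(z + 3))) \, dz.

log(2) + 3*log(11)

Factor the denominator: z**2 - z - 12 = (z + 3)(z - 4).
Partial fractions: (8*z + 3)/((z - 4)*(z + 3)) = 3/(z + 3) + 5/(z - 4).
An antiderivative is F(z) = 5*log(z - 4) + 3*log(z + 3).
Then F(8) - F(5) = (10*log(2) + 3*log(11)) - (9*log(2)) = log(2) + 3*log(11).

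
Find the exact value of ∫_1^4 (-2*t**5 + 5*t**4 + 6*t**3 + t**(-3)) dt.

1311/32

By the power rule, an antiderivative is F(t) = -t**6/3 + t**5 + 3*t**4/2 - 1/(2*t**2).
Then F(4) - F(1) = (4093/96) - (5/3) = 1311/32.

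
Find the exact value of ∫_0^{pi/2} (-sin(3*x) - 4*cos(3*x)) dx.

1

An antiderivative is F(x) = -4*sin(3*x)/3 + cos(3*x)/3.
Then F(pi/2) - F(0) = (4/3) - (1/3) = 1.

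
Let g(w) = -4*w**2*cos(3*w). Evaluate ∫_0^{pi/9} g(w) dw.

-4*pi/81 - 2*sqrt(3)*pi**2/243 + 4*sqrt(3)/27

Integrate by parts twice (u = w^2, dv = -4*cos(3*w) dw).
An antiderivative is F(w) = -4*w**2*sin(3*w)/3 - 8*w*cos(3*w)/9 + 8*sin(3*w)/27.
Then F(pi/9) - F(0) = (-4*pi/81 - 2*sqrt(3)*pi**2/243 + 4*sqrt(3)/27) - (0) = -4*pi/81 - 2*sqrt(3)*pi**2/243 + 4*sqrt(3)/27.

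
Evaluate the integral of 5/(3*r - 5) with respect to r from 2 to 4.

5*log(7)/3

An antiderivative is F(r) = 5*log(3*r - 5)/3.
Then F(4) - F(2) = (5*log(7)/3) - (0) = 5*log(7)/3.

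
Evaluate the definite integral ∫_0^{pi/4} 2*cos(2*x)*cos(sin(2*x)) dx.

Let u = sin(2*x), so du = 2*cos(2*x) dx. When x = 0, u = 0; when x = pi/4, u = 1.
The integral becomes ∫ cos(u) du from 0 to 1, with antiderivative sin(u).
Back in x: F(x) = sin(sin(2*x)).
Then F(pi/4) - F(0) = (sin(1)) - (0) = sin(1).

sin(1)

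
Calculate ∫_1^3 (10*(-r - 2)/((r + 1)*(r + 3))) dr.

Factor the denominator: r**2 + 4*r + 3 = (r + 3)(r + 1).
Partial fractions: 10*(-r - 2)/((r + 1)*(r + 3)) = -5/(r + 3) - 5/(r + 1).
An antiderivative is F(r) = -5*log(r + 1) - 5*log(r + 3).
Then F(3) - F(1) = (-15*log(2) - 5*log(3)) - (-15*log(2)) = -5*log(3).

-5*log(3)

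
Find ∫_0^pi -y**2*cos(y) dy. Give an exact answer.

2*pi

Integrate by parts twice (u = y^2, dv = -cos(y) dy).
An antiderivative is F(y) = -y**2*sin(y) - 2*y*cos(y) + 2*sin(y).
Then F(pi) - F(0) = (2*pi) - (0) = 2*pi.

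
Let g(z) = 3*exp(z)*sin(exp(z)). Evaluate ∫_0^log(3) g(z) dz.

3*cos(1) - 3*cos(3)

Let u = exp(z), so du = exp(z) dz. When z = 0, u = 1; when z = log(3), u = 3.
The integral becomes 3·∫ sin(u) du from 1 to 3, with antiderivative -3*cos(u).
Back in z: F(z) = -3*cos(exp(z)).
Then F(log(3)) - F(0) = (-3*cos(3)) - (-3*cos(1)) = 3*cos(1) - 3*cos(3).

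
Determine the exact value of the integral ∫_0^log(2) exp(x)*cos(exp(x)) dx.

-sin(1) + sin(2)

Let u = exp(x), so du = exp(x) dx. When x = 0, u = 1; when x = log(2), u = 2.
The integral becomes ∫ cos(u) du from 1 to 2, with antiderivative sin(u).
Back in x: F(x) = sin(exp(x)).
Then F(log(2)) - F(0) = (sin(2)) - (sin(1)) = -sin(1) + sin(2).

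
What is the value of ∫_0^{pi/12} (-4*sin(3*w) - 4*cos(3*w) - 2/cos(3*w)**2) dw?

An antiderivative is F(w) = -4*sin(3*w)/3 + 4*cos(3*w)/3 - 2*tan(3*w)/3.
Then F(pi/12) - F(0) = (-2/3) - (4/3) = -2.

-2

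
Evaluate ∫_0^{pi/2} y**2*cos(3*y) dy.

Integrate by parts twice (u = y^2, dv = cos(3*y) dy).
An antiderivative is F(y) = y**2*sin(3*y)/3 + 2*y*cos(3*y)/9 - 2*sin(3*y)/27.
Then F(pi/2) - F(0) = (2/27 - pi**2/12) - (0) = 2/27 - pi**2/12.

2/27 - pi**2/12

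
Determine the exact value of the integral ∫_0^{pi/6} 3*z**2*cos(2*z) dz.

Integrate by parts twice (u = z^2, dv = 3*cos(2*z) dz).
An antiderivative is F(z) = 3*z**2*sin(2*z)/2 + 3*z*cos(2*z)/2 - 3*sin(2*z)/4.
Then F(pi/6) - F(0) = (-3*sqrt(3)/8 + sqrt(3)*pi**2/48 + pi/8) - (0) = -3*sqrt(3)/8 + sqrt(3)*pi**2/48 + pi/8.

-3*sqrt(3)/8 + sqrt(3)*pi**2/48 + pi/8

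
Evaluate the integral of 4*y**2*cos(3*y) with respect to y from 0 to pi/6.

-8/27 + pi**2/27

Integrate by parts twice (u = y^2, dv = 4*cos(3*y) dy).
An antiderivative is F(y) = 4*y**2*sin(3*y)/3 + 8*y*cos(3*y)/9 - 8*sin(3*y)/27.
Then F(pi/6) - F(0) = (-8/27 + pi**2/27) - (0) = -8/27 + pi**2/27.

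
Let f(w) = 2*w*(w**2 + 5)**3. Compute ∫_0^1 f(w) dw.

671/4

Let u = w**2 + 5, so du = 2*w dw. When w = 0, u = 5; when w = 1, u = 6.
The integral becomes ∫ u**3 du from 5 to 6, with antiderivative u**4/4.
Back in w: F(w) = (w**2 + 5)**4/4.
Then F(1) - F(0) = (324) - (625/4) = 671/4.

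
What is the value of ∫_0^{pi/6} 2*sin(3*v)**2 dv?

Use the identity sin^2(3*v) = (1 - cos(6*v))/2.
An antiderivative is F(v) = v - sin(6*v)/6.
Then F(pi/6) - F(0) = (pi/6) - (0) = pi/6.

pi/6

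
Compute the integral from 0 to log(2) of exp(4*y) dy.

15/4

Let u = exp(y), so du = exp(y) dy. When y = 0, u = 1; when y = log(2), u = 2.
The integral becomes ∫ u**3 du from 1 to 2, with antiderivative u**4/4.
Back in y: F(y) = exp(4*y)/4.
Then F(log(2)) - F(0) = (4) - (1/4) = 15/4.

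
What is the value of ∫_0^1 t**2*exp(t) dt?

-2 + E

Integrate by parts twice (u = t^2, dv = exp(t) dt).
An antiderivative is F(t) = (t**2 - 2*t + 2)*exp(t).
Then F(1) - F(0) = (E) - (2) = -2 + E.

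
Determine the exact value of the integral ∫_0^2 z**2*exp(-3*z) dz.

Integrate by parts twice (u = z^2, dv = exp(-3*z) dz).
An antiderivative is F(z) = (-9*z**2 - 6*z - 2)*exp(-3*z)/27.
Then F(2) - F(0) = (-50*exp(-6)/27) - (-2/27) = 2/27 - 50*exp(-6)/27.

2/27 - 50*exp(-6)/27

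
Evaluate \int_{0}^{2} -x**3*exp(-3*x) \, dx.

-2/27 + 122*exp(-6)/27

Integrate by parts 3 times (u = x^3, dv = -exp(-3*x) dx).
An antiderivative is F(x) = (9*x**3 + 9*x**2 + 6*x + 2)*exp(-3*x)/27.
Then F(2) - F(0) = (122*exp(-6)/27) - (2/27) = -2/27 + 122*exp(-6)/27.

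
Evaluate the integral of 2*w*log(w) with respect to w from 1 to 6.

-35/2 + 36*log(2) + 36*log(3)

Integrate by parts once (u = ln w, dv = 2*w dw).
An antiderivative is F(w) = w**2*(2*log(w) - 1)/2.
Then F(6) - F(1) = (-18 + 36*log(2) + 36*log(3)) - (-1/2) = -35/2 + 36*log(2) + 36*log(3).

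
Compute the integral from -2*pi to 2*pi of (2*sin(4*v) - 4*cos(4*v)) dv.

An antiderivative is F(v) = -sin(4*v) - cos(4*v)/2.
Then F(2*pi) - F(-2*pi) = (-1/2) - (-1/2) = 0.

0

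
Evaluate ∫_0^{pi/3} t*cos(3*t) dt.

-2/9

Integrate by parts once (u = t, dv = cos(3*t) dt).
An antiderivative is F(t) = t*sin(3*t)/3 + cos(3*t)/9.
Then F(pi/3) - F(0) = (-1/9) - (1/9) = -2/9.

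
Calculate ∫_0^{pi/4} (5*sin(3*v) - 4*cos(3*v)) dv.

An antiderivative is F(v) = -4*sin(3*v)/3 - 5*cos(3*v)/3.
Then F(pi/4) - F(0) = (sqrt(2)/6) - (-5/3) = sqrt(2)/6 + 5/3.

sqrt(2)/6 + 5/3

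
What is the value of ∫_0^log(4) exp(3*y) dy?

Let u = exp(y), so du = exp(y) dy. When y = 0, u = 1; when y = log(4), u = 4.
The integral becomes ∫ u**2 du from 1 to 4, with antiderivative u**3/3.
Back in y: F(y) = exp(3*y)/3.
Then F(log(4)) - F(0) = (64/3) - (1/3) = 21.

21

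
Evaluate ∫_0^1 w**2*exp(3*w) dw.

-2/27 + 5*exp(3)/27

Integrate by parts twice (u = w^2, dv = exp(3*w) dw).
An antiderivative is F(w) = (9*w**2 - 6*w + 2)*exp(3*w)/27.
Then F(1) - F(0) = (5*exp(3)/27) - (2/27) = -2/27 + 5*exp(3)/27.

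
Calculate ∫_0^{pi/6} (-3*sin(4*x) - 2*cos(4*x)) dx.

An antiderivative is F(x) = -sin(4*x)/2 + 3*cos(4*x)/4.
Then F(pi/6) - F(0) = (-sqrt(3)/4 - 3/8) - (3/4) = -9/8 - sqrt(3)/4.

-9/8 - sqrt(3)/4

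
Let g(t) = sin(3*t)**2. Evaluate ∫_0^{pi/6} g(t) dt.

Use the identity sin^2(3*t) = (1 - cos(6*t))/2.
An antiderivative is F(t) = t/2 - sin(6*t)/12.
Then F(pi/6) - F(0) = (pi/12) - (0) = pi/12.

pi/12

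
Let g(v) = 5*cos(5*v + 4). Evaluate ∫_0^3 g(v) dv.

sin(19) - sin(4)

Let u = 5*v + 4, so du = 5 dv. When v = 0, u = 4; when v = 3, u = 19.
The integral becomes ∫ cos(u) du from 4 to 19, with antiderivative sin(u).
Back in v: F(v) = sin(5*v + 4).
Then F(3) - F(0) = (sin(19)) - (sin(4)) = sin(19) - sin(4).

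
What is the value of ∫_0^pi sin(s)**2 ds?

Use the identity sin^2(s) = (1 - cos(2*s))/2.
An antiderivative is F(s) = s/2 - sin(2*s)/4.
Then F(pi) - F(0) = (pi/2) - (0) = pi/2.

pi/2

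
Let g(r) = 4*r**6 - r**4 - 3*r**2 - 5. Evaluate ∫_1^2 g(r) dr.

1903/35

By the power rule, an antiderivative is F(r) = 4*r**7/7 - r**5/5 - r**3 - 5*r.
Then F(2) - F(1) = (1706/35) - (-197/35) = 1903/35.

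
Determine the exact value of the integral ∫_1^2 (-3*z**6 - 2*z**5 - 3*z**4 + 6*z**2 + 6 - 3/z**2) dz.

-5287/70

By the power rule, an antiderivative is F(z) = -3*z**7/7 - z**6/3 - 3*z**5/5 + 2*z**3 + 6*z + 3/z.
Then F(2) - F(1) = (-13837/210) - (1012/105) = -5287/70.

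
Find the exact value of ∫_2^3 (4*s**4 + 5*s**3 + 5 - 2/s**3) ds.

By the power rule, an antiderivative is F(s) = 4*s**5/5 + 5*s**4/4 + 5*s + s**(-2).
Then F(3) - F(2) = (55937/180) - (1117/20) = 11471/45.

11471/45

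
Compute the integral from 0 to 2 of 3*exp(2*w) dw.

-3/2 + 3*exp(4)/2

An antiderivative is F(w) = 3*exp(2*w)/2.
Then F(2) - F(0) = (3*exp(4)/2) - (3/2) = -3/2 + 3*exp(4)/2.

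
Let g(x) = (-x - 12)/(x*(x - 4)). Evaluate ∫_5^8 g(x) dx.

Factor the denominator: x**2 - 4*x = x(x - 4).
Partial fractions: (-x - 12)/(x*(x - 4)) = 3/x - 4/(x - 4).
An antiderivative is F(x) = 3*log(x) - 4*log(x - 4).
Then F(8) - F(5) = (log(2)) - (3*log(5)) = -3*log(5) + log(2).

-3*log(5) + log(2)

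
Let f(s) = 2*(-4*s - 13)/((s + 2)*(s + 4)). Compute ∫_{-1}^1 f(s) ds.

-3*log(5) - 2*log(3)

Factor the denominator: s**2 + 6*s + 8 = (s + 4)(s + 2).
Partial fractions: 2*(-4*s - 13)/((s + 2)*(s + 4)) = -3/(s + 4) - 5/(s + 2).
An antiderivative is F(s) = -5*log(s + 2) - 3*log(s + 4).
Then F(1) - F(-1) = (-5*log(3) - 3*log(5)) - (-log(27)) = -3*log(5) - 2*log(3).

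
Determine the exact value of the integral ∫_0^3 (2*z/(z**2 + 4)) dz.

Let u = z**2 + 4, so du = 2*z dz. When z = 0, u = 4; when z = 3, u = 13.
The integral becomes ∫ 1/u du from 4 to 13, with antiderivative log(u).
Back in z: F(z) = log(z**2 + 4).
Then F(3) - F(0) = (log(13)) - (log(4)) = log(13/4).

log(13/4)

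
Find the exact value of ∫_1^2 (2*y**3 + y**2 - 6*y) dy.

By the power rule, an antiderivative is F(y) = y**4/2 + y**3/3 - 3*y**2.
Then F(2) - F(1) = (-4/3) - (-13/6) = 5/6.

5/6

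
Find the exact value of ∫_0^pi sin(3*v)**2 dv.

pi/2

Use the identity sin^2(3*v) = (1 - cos(6*v))/2.
An antiderivative is F(v) = v/2 - sin(6*v)/12.
Then F(pi) - F(0) = (pi/2) - (0) = pi/2.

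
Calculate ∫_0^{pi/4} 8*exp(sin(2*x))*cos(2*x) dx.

Let u = sin(2*x), so du = 2*cos(2*x) dx. When x = 0, u = 0; when x = pi/4, u = 1.
The integral becomes 4·∫ exp(u) du from 0 to 1, with antiderivative 4*exp(u).
Back in x: F(x) = 4*exp(sin(2*x)).
Then F(pi/4) - F(0) = (4*E) - (4) = -4 + 4*E.

-4 + 4*E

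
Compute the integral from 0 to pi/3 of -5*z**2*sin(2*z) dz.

-5*sqrt(3)*pi/12 - 5*pi**2/36 + 15/8

Integrate by parts twice (u = z^2, dv = -5*sin(2*z) dz).
An antiderivative is F(z) = 5*z**2*cos(2*z)/2 - 5*z*sin(2*z)/2 - 5*cos(2*z)/4.
Then F(pi/3) - F(0) = (-5*sqrt(3)*pi/12 - 5*pi**2/36 + 5/8) - (-5/4) = -5*sqrt(3)*pi/12 - 5*pi**2/36 + 15/8.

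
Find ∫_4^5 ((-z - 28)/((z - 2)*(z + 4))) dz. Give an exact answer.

-7*log(2) + 3*log(3)

Factor the denominator: z**2 + 2*z - 8 = (z + 4)(z - 2).
Partial fractions: (-z - 28)/((z - 2)*(z + 4)) = 4/(z + 4) - 5/(z - 2).
An antiderivative is F(z) = -5*log(z - 2) + 4*log(z + 4).
Then F(5) - F(4) = (log(27)) - (7*log(2)) = -7*log(2) + 3*log(3).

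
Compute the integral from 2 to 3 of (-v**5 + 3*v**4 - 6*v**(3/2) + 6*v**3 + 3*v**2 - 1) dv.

-108*sqrt(3)/5 + 48*sqrt(2)/5 + 1969/15

By the power rule, an antiderivative is F(v) = -v**6/6 - 12*v**(5/2)/5 + 3*v**5/5 + 3*v**4/2 + v**3 - v.
Then F(3) - F(2) = (849/5 - 108*sqrt(3)/5) - (578/15 - 48*sqrt(2)/5) = -108*sqrt(3)/5 + 48*sqrt(2)/5 + 1969/15.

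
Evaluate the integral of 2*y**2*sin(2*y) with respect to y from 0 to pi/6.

-1/4 - pi**2/72 + sqrt(3)*pi/12

Integrate by parts twice (u = y^2, dv = 2*sin(2*y) dy).
An antiderivative is F(y) = -y**2*cos(2*y) + y*sin(2*y) + cos(2*y)/2.
Then F(pi/6) - F(0) = (-pi**2/72 + 1/4 + sqrt(3)*pi/12) - (1/2) = -1/4 - pi**2/72 + sqrt(3)*pi/12.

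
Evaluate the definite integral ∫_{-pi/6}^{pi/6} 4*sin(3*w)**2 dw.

Use the identity sin^2(3*w) = (1 - cos(6*w))/2.
An antiderivative is F(w) = 2*w - sin(6*w)/3.
Then F(pi/6) - F(-pi/6) = (pi/3) - (-pi/3) = 2*pi/3.

2*pi/3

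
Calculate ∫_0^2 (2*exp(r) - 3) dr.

-8 + 2*exp(2)

An antiderivative is F(r) = -3*r + 2*exp(r).
Then F(2) - F(0) = (-6 + 2*exp(2)) - (2) = -8 + 2*exp(2).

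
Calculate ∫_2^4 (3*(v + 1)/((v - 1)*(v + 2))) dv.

Factor the denominator: v**2 + v - 2 = (v + 2)(v - 1).
Partial fractions: 3*(v + 1)/((v - 1)*(v + 2)) = 1/(v + 2) + 2/(v - 1).
An antiderivative is F(v) = 2*log(v - 1) + log(v + 2).
Then F(4) - F(2) = (log(54)) - (log(4)) = log(27/2).

log(27/2)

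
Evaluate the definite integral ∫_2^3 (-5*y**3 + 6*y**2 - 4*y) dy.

By the power rule, an antiderivative is F(y) = -5*y**4/4 + 2*y**3 - 2*y**2.
Then F(3) - F(2) = (-261/4) - (-12) = -213/4.

-213/4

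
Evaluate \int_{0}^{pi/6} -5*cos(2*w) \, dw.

-5*sqrt(3)/4

An antiderivative is F(w) = -5*sin(2*w)/2.
Then F(pi/6) - F(0) = (-5*sqrt(3)/4) - (0) = -5*sqrt(3)/4.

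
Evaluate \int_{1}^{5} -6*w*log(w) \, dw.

36 - 75*log(5)

Integrate by parts once (u = ln w, dv = -6*w dw).
An antiderivative is F(w) = -3*w**2*(2*log(w) - 1)/2.
Then F(5) - F(1) = (75/2 - 75*log(5)) - (3/2) = 36 - 75*log(5).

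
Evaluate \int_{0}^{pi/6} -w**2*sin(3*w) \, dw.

2/27 - pi/27

Integrate by parts twice (u = w^2, dv = -sin(3*w) dw).
An antiderivative is F(w) = w**2*cos(3*w)/3 - 2*w*sin(3*w)/9 - 2*cos(3*w)/27.
Then F(pi/6) - F(0) = (-pi/27) - (-2/27) = 2/27 - pi/27.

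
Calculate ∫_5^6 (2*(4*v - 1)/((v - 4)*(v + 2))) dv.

-3*log(7) + 14*log(2)

Factor the denominator: v**2 - 2*v - 8 = (v + 2)(v - 4).
Partial fractions: 2*(4*v - 1)/((v - 4)*(v + 2)) = 3/(v + 2) + 5/(v - 4).
An antiderivative is F(v) = 5*log(v - 4) + 3*log(v + 2).
Then F(6) - F(5) = (14*log(2)) - (3*log(7)) = -3*log(7) + 14*log(2).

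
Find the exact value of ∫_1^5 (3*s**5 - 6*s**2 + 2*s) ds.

By the power rule, an antiderivative is F(s) = s**6/2 - 2*s**3 + s**2.
Then F(5) - F(1) = (15175/2) - (-1/2) = 7588.

7588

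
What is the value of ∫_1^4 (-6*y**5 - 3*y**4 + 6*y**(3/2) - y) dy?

By the power rule, an antiderivative is F(y) = -y**6 + 12*y**(5/2)/5 - 3*y**5/5 - y**2/2.
Then F(4) - F(1) = (-23208/5) - (3/10) = -46419/10.

-46419/10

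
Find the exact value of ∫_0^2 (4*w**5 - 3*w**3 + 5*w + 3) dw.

140/3

By the power rule, an antiderivative is F(w) = 2*w**6/3 - 3*w**4/4 + 5*w**2/2 + 3*w.
Then F(2) - F(0) = (140/3) - (0) = 140/3.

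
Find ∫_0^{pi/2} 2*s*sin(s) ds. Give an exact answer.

2

Integrate by parts once (u = s, dv = 2*sin(s) ds).
An antiderivative is F(s) = -2*s*cos(s) + 2*sin(s).
Then F(pi/2) - F(0) = (2) - (0) = 2.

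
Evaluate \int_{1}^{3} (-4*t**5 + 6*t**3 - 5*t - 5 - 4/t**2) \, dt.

By the power rule, an antiderivative is F(t) = -2*t**6/3 + 3*t**4/2 - 5*t**2/2 - 5*t + 4/t.
Then F(3) - F(1) = (-1202/3) - (-8/3) = -398.

-398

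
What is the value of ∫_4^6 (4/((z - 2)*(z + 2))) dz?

log(3/2)

Factor the denominator: z**2 - 4 = (z + 2)(z - 2).
Partial fractions: 4/((z - 2)*(z + 2)) = -1/(z + 2) + 1/(z - 2).
An antiderivative is F(z) = log(z - 2) - log(z + 2).
Then F(6) - F(4) = (-log(2)) - (-log(3)) = log(3/2).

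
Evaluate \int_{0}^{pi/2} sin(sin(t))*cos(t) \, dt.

Let u = sin(t), so du = cos(t) dt. When t = 0, u = 0; when t = pi/2, u = 1.
The integral becomes ∫ sin(u) du from 0 to 1, with antiderivative -cos(u).
Back in t: F(t) = -cos(sin(t)).
Then F(pi/2) - F(0) = (-cos(1)) - (-1) = 1 - cos(1).

1 - cos(1)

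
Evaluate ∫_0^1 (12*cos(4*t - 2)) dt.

Let u = 4*t - 2, so du = 4 dt. When t = 0, u = -2; when t = 1, u = 2.
The integral becomes 3·∫ cos(u) du from -2 to 2, with antiderivative 3*sin(u).
Back in t: F(t) = 3*sin(4*t - 2).
Then F(1) - F(0) = (3*sin(2)) - (-3*sin(2)) = 6*sin(2).

6*sin(2)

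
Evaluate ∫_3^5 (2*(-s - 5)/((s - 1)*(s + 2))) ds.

-2*log(5) - 4*log(2) + 2*log(7)

Factor the denominator: s**2 + s - 2 = (s + 2)(s - 1).
Partial fractions: 2*(-s - 5)/((s - 1)*(s + 2)) = 2/(s + 2) - 4/(s - 1).
An antiderivative is F(s) = -4*log(s - 1) + 2*log(s + 2).
Then F(5) - F(3) = (-8*log(2) + 2*log(7)) - (log(25/16)) = -2*log(5) - 4*log(2) + 2*log(7).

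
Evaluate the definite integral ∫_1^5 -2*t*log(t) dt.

12 - 25*log(5)

Integrate by parts once (u = ln t, dv = -2*t dt).
An antiderivative is F(t) = -t**2*(2*log(t) - 1)/2.
Then F(5) - F(1) = (25/2 - 25*log(5)) - (1/2) = 12 - 25*log(5).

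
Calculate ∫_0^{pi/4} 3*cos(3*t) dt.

sqrt(2)/2

An antiderivative is F(t) = sin(3*t).
Then F(pi/4) - F(0) = (sqrt(2)/2) - (0) = sqrt(2)/2.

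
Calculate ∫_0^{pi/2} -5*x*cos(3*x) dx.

Integrate by parts once (u = x, dv = -5*cos(3*x) dx).
An antiderivative is F(x) = -5*x*sin(3*x)/3 - 5*cos(3*x)/9.
Then F(pi/2) - F(0) = (5*pi/6) - (-5/9) = 5/9 + 5*pi/6.

5/9 + 5*pi/6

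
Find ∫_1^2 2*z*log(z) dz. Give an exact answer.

Integrate by parts once (u = ln z, dv = 2*z dz).
An antiderivative is F(z) = z**2*(2*log(z) - 1)/2.
Then F(2) - F(1) = (-2 + log(16)) - (-1/2) = -3/2 + log(16).

-3/2 + log(16)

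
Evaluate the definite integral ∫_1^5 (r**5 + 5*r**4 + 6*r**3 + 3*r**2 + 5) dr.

6808

By the power rule, an antiderivative is F(r) = r**6/6 + r**5 + 3*r**4/2 + r**3 + 5*r.
Then F(5) - F(1) = (20450/3) - (26/3) = 6808.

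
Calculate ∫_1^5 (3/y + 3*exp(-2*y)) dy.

-3*exp(-10)/2 + 3*exp(-2)/2 + 3*log(5)

An antiderivative is F(y) = 3*log(y) - 3*exp(-2*y)/2.
Then F(5) - F(1) = (-3*exp(-10)/2 + 3*log(5)) - (-3*exp(-2)/2) = -3*exp(-10)/2 + 3*exp(-2)/2 + 3*log(5).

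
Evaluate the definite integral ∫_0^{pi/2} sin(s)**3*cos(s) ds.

1/4

Let u = sin(s), so du = cos(s) ds. When s = 0, u = 0; when s = pi/2, u = 1.
The integral becomes ∫ u**3 du from 0 to 1, with antiderivative u**4/4.
Back in s: F(s) = sin(s)**4/4.
Then F(pi/2) - F(0) = (1/4) - (0) = 1/4.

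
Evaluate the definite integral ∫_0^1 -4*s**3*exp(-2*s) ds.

Integrate by parts 3 times (u = s^3, dv = -4*exp(-2*s) ds).
An antiderivative is F(s) = (4*s**3 + 6*s**2 + 6*s + 3)*exp(-2*s)/2.
Then F(1) - F(0) = (19*exp(-2)/2) - (3/2) = -3/2 + 19*exp(-2)/2.

-3/2 + 19*exp(-2)/2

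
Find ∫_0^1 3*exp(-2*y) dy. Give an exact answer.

An antiderivative is F(y) = -3*exp(-2*y)/2.
Then F(1) - F(0) = (-3*exp(-2)/2) - (-3/2) = 3/2 - 3*exp(-2)/2.

3/2 - 3*exp(-2)/2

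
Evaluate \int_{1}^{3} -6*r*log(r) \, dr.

Integrate by parts once (u = ln r, dv = -6*r dr).
An antiderivative is F(r) = -3*r**2*(2*log(r) - 1)/2.
Then F(3) - F(1) = (27/2 - 27*log(3)) - (3/2) = 12 - 27*log(3).

12 - 27*log(3)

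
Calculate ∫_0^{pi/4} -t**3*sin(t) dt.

Integrate by parts 3 times (u = t^3, dv = -sin(t) dt).
An antiderivative is F(t) = t**3*cos(t) - 3*t**2*sin(t) - 6*t*cos(t) + 6*sin(t).
Then F(pi/4) - F(0) = (sqrt(2)*(-96*pi - 12*pi**2 + pi**3 + 384)/128) - (0) = sqrt(2)*(-96*pi - 12*pi**2 + pi**3 + 384)/128.

sqrt(2)*(-96*pi - 12*pi**2 + pi**3 + 384)/128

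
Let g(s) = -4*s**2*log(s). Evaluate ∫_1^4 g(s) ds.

Integrate by parts once (u = ln s, dv = -4*s**2 ds).
An antiderivative is F(s) = -4*s**3*(3*log(s) - 1)/9.
Then F(4) - F(1) = (256/9 - 512*log(2)/3) - (4/9) = 28 - 512*log(2)/3.

28 - 512*log(2)/3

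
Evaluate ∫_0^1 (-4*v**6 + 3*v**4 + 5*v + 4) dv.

By the power rule, an antiderivative is F(v) = -4*v**7/7 + 3*v**5/5 + 5*v**2/2 + 4*v.
Then F(1) - F(0) = (457/70) - (0) = 457/70.

457/70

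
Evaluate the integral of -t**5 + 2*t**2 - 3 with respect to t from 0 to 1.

By the power rule, an antiderivative is F(t) = -t**6/6 + 2*t**3/3 - 3*t.
Then F(1) - F(0) = (-5/2) - (0) = -5/2.

-5/2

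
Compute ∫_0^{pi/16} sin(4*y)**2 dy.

-1/16 + pi/32

Use the identity sin^2(4*y) = (1 - cos(8*y))/2.
An antiderivative is F(y) = y/2 - sin(8*y)/16.
Then F(pi/16) - F(0) = (-1/16 + pi/32) - (0) = -1/16 + pi/32.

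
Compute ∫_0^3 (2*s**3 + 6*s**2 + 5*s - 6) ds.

By the power rule, an antiderivative is F(s) = s**4/2 + 2*s**3 + 5*s**2/2 - 6*s.
Then F(3) - F(0) = (99) - (0) = 99.

99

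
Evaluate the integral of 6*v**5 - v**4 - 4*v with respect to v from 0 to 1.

By the power rule, an antiderivative is F(v) = v**6 - v**5/5 - 2*v**2.
Then F(1) - F(0) = (-6/5) - (0) = -6/5.

-6/5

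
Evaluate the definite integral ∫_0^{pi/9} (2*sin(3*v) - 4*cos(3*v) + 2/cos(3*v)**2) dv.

1/3

An antiderivative is F(v) = -4*sin(3*v)/3 - 2*cos(3*v)/3 + 2*tan(3*v)/3.
Then F(pi/9) - F(0) = (-1/3) - (-2/3) = 1/3.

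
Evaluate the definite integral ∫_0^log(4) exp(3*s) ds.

21

Let u = exp(s), so du = exp(s) ds. When s = 0, u = 1; when s = log(4), u = 4.
The integral becomes ∫ u**2 du from 1 to 4, with antiderivative u**3/3.
Back in s: F(s) = exp(3*s)/3.
Then F(log(4)) - F(0) = (64/3) - (1/3) = 21.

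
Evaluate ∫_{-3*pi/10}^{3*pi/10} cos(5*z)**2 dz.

3*pi/10

Use the identity cos^2(5*z) = (1 + cos(10*z))/2.
An antiderivative is F(z) = z/2 + sin(10*z)/20.
Then F(3*pi/10) - F(-3*pi/10) = (3*pi/20) - (-3*pi/20) = 3*pi/10.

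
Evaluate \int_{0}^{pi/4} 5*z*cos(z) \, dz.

Integrate by parts once (u = z, dv = 5*cos(z) dz).
An antiderivative is F(z) = 5*z*sin(z) + 5*cos(z).
Then F(pi/4) - F(0) = (5*sqrt(2)*(pi + 4)/8) - (5) = -5 + 5*sqrt(2)*pi/8 + 5*sqrt(2)/2.

-5 + 5*sqrt(2)*pi/8 + 5*sqrt(2)/2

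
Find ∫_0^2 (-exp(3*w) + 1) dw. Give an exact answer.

7/3 - exp(6)/3

An antiderivative is F(w) = -exp(3*w)/3 + w.
Then F(2) - F(0) = (2 - exp(6)/3) - (-1/3) = 7/3 - exp(6)/3.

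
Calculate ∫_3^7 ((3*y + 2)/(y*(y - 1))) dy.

Factor the denominator: y**2 - y = y(y - 1).
Partial fractions: (3*y + 2)/(y*(y - 1)) = -2/y + 5/(y - 1).
An antiderivative is F(y) = -2*log(y) + 5*log(y - 1).
Then F(7) - F(3) = (-2*log(7) + 5*log(2) + 5*log(3)) - (log(32/9)) = -2*log(7) + 7*log(3).

-2*log(7) + 7*log(3)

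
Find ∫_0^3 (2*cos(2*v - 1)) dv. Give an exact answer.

sin(5) + sin(1)

Let u = 2*v - 1, so du = 2 dv. When v = 0, u = -1; when v = 3, u = 5.
The integral becomes ∫ cos(u) du from -1 to 5, with antiderivative sin(u).
Back in v: F(v) = sin(2*v - 1).
Then F(3) - F(0) = (sin(5)) - (-sin(1)) = sin(5) + sin(1).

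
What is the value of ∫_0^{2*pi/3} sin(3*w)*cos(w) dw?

9/16

Use the identity sin(3*w)cos(w) = [sin(4*w) + sin(2*w)]/2.
An antiderivative is F(w) = -cos(2*w)/4 - cos(4*w)/8.
Then F(2*pi/3) - F(0) = (3/16) - (-3/8) = 9/16.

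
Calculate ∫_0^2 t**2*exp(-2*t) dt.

Integrate by parts twice (u = t^2, dv = exp(-2*t) dt).
An antiderivative is F(t) = (-2*t**2 - 2*t - 1)*exp(-2*t)/4.
Then F(2) - F(0) = (-13*exp(-4)/4) - (-1/4) = (-13 + exp(4))*exp(-4)/4.

(-13 + exp(4))*exp(-4)/4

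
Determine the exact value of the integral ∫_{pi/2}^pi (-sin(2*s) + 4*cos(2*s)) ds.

1

An antiderivative is F(s) = 2*sin(2*s) + cos(2*s)/2.
Then F(pi) - F(pi/2) = (1/2) - (-1/2) = 1.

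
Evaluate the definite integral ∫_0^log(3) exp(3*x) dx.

Let u = exp(x), so du = exp(x) dx. When x = 0, u = 1; when x = log(3), u = 3.
The integral becomes ∫ u**2 du from 1 to 3, with antiderivative u**3/3.
Back in x: F(x) = exp(3*x)/3.
Then F(log(3)) - F(0) = (9) - (1/3) = 26/3.

26/3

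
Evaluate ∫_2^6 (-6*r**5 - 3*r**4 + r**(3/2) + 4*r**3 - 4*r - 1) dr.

-250132/5 - 8*sqrt(2)/5 + 72*sqrt(6)/5

By the power rule, an antiderivative is F(r) = -r**6 + 2*r**(5/2)/5 - 3*r**5/5 + r**4 - 2*r**2 - r.
Then F(6) - F(2) = (-250518/5 + 72*sqrt(6)/5) - (-386/5 + 8*sqrt(2)/5) = -250132/5 - 8*sqrt(2)/5 + 72*sqrt(6)/5.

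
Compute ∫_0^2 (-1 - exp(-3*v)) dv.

An antiderivative is F(v) = -v + exp(-3*v)/3.
Then F(2) - F(0) = (-2 + exp(-6)/3) - (1/3) = -7/3 + exp(-6)/3.

-7/3 + exp(-6)/3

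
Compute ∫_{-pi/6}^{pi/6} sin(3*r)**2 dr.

pi/6

Use the identity sin^2(3*r) = (1 - cos(6*r))/2.
An antiderivative is F(r) = r/2 - sin(6*r)/12.
Then F(pi/6) - F(-pi/6) = (pi/12) - (-pi/12) = pi/6.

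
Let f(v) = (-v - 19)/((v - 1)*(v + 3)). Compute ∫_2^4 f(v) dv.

Factor the denominator: v**2 + 2*v - 3 = (v + 3)(v - 1).
Partial fractions: (-v - 19)/((v - 1)*(v + 3)) = 4/(v + 3) - 5/(v - 1).
An antiderivative is F(v) = -5*log(v - 1) + 4*log(v + 3).
Then F(4) - F(2) = (-5*log(3) + 4*log(7)) - (4*log(5)) = -4*log(5) - 5*log(3) + 4*log(7).

-4*log(5) - 5*log(3) + 4*log(7)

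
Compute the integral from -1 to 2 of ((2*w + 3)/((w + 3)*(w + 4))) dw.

Factor the denominator: w**2 + 7*w + 12 = (w + 4)(w + 3).
Partial fractions: (2*w + 3)/((w + 3)*(w + 4)) = 5/(w + 4) - 3/(w + 3).
An antiderivative is F(w) = -3*log(w + 3) + 5*log(w + 4).
Then F(2) - F(-1) = (-3*log(5) + 5*log(2) + 5*log(3)) - (-3*log(2) + 5*log(3)) = -3*log(5) + 8*log(2).

-3*log(5) + 8*log(2)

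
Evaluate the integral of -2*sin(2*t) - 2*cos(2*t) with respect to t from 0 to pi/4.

-2

An antiderivative is F(t) = -sin(2*t) + cos(2*t).
Then F(pi/4) - F(0) = (-1) - (1) = -2.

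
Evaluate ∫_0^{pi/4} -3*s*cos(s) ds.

Integrate by parts once (u = s, dv = -3*cos(s) ds).
An antiderivative is F(s) = -3*s*sin(s) - 3*cos(s).
Then F(pi/4) - F(0) = (3*sqrt(2)*(-4 - pi)/8) - (-3) = -3*sqrt(2)/2 - 3*sqrt(2)*pi/8 + 3.

-3*sqrt(2)/2 - 3*sqrt(2)*pi/8 + 3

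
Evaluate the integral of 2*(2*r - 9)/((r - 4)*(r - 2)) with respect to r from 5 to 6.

Factor the denominator: r**2 - 6*r + 8 = (r - 2)(r - 4).
Partial fractions: 2*(2*r - 9)/((r - 4)*(r - 2)) = 5/(r - 2) - 1/(r - 4).
An antiderivative is F(r) = -log(r - 4) + 5*log(r - 2).
Then F(6) - F(5) = (9*log(2)) - (5*log(3)) = -5*log(3) + 9*log(2).

-5*log(3) + 9*log(2)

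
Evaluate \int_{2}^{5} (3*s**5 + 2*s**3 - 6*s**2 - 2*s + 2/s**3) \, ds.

By the power rule, an antiderivative is F(s) = s**6/2 + s**4/2 - 2*s**3 - s**2 - 1/s**2.
Then F(5) - F(2) = (196249/25) - (79/4) = 783021/100.

783021/100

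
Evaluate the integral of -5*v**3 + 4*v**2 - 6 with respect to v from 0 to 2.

By the power rule, an antiderivative is F(v) = -5*v**4/4 + 4*v**3/3 - 6*v.
Then F(2) - F(0) = (-64/3) - (0) = -64/3.

-64/3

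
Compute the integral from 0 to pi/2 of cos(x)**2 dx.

pi/4

Use the identity cos^2(x) = (1 + cos(2*x))/2.
An antiderivative is F(x) = x/2 + sin(2*x)/4.
Then F(pi/2) - F(0) = (pi/4) - (0) = pi/4.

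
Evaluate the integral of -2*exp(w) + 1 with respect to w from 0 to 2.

4 - 2*exp(2)

An antiderivative is F(w) = w - 2*exp(w).
Then F(2) - F(0) = (2 - 2*exp(2)) - (-2) = 4 - 2*exp(2).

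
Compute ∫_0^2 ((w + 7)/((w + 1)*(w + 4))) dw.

Factor the denominator: w**2 + 5*w + 4 = (w + 4)(w + 1).
Partial fractions: (w + 7)/((w + 1)*(w + 4)) = -1/(w + 4) + 2/(w + 1).
An antiderivative is F(w) = 2*log(w + 1) - log(w + 4).
Then F(2) - F(0) = (log(3/2)) - (-log(4)) = log(6).

log(6)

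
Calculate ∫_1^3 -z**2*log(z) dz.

26/9 - 9*log(3)

Integrate by parts once (u = ln z, dv = -z**2 dz).
An antiderivative is F(z) = -z**3*(3*log(z) - 1)/9.
Then F(3) - F(1) = (3 - 9*log(3)) - (1/9) = 26/9 - 9*log(3).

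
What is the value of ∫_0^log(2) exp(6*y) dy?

21/2

Let u = exp(y), so du = exp(y) dy. When y = 0, u = 1; when y = log(2), u = 2.
The integral becomes ∫ u**5 du from 1 to 2, with antiderivative u**6/6.
Back in y: F(y) = exp(6*y)/6.
Then F(log(2)) - F(0) = (32/3) - (1/6) = 21/2.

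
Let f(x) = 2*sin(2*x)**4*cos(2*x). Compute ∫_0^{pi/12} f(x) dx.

1/160

Let u = sin(2*x), so du = 2*cos(2*x) dx. When x = 0, u = 0; when x = pi/12, u = 1/2.
The integral becomes ∫ u**4 du from 0 to 1/2, with antiderivative u**5/5.
Back in x: F(x) = sin(2*x)**5/5.
Then F(pi/12) - F(0) = (1/160) - (0) = 1/160.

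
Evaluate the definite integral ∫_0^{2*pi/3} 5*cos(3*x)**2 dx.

Use the identity cos^2(3*x) = (1 + cos(6*x))/2.
An antiderivative is F(x) = 5*x/2 + 5*sin(6*x)/12.
Then F(2*pi/3) - F(0) = (5*pi/3) - (0) = 5*pi/3.

5*pi/3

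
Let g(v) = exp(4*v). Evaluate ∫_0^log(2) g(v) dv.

15/4

Let u = exp(v), so du = exp(v) dv. When v = 0, u = 1; when v = log(2), u = 2.
The integral becomes ∫ u**3 du from 1 to 2, with antiderivative u**4/4.
Back in v: F(v) = exp(4*v)/4.
Then F(log(2)) - F(0) = (4) - (1/4) = 15/4.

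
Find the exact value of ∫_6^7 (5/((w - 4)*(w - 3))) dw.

-15*log(2) + 10*log(3)

Factor the denominator: w**2 - 7*w + 12 = (w - 3)(w - 4).
Partial fractions: 5/((w - 4)*(w - 3)) = -5/(w - 3) + 5/(w - 4).
An antiderivative is F(w) = 5*log(w - 4) - 5*log(w - 3).
Then F(7) - F(6) = (-10*log(2) + 5*log(3)) - (-5*log(3) + 5*log(2)) = -15*log(2) + 10*log(3).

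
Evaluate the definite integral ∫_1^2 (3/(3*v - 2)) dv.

log(4)

An antiderivative is F(v) = log(3*v - 2).
Then F(2) - F(1) = (log(4)) - (0) = log(4).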